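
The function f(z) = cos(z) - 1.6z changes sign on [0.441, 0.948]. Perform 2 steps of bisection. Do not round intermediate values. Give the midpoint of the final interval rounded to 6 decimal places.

0.504375

f(0.441000) = 0.198725, f(0.948000) = -0.933491 (opposite signs)
step 1: m = 0.694500, f(m) = -0.342826 < 0 → root in [0.441000, 0.694500]
step 2: m = 0.567750, f(m) = -0.065287 < 0 → root in [0.441000, 0.567750]
Midpoint of [0.441000, 0.567750] = 0.504375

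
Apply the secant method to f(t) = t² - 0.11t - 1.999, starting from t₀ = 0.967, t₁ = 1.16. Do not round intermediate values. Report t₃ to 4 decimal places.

f(t_0) = -1.170281, f(t_1) = -0.781000
t_2 = 1.160000 - (-0.781000)·(1.160000 - 0.967000)/(-0.781000 - (-1.170281)) = 1.547209; f(t_2) = 0.224662
t_3 = 1.547209 - (0.224662)·(1.547209 - 1.160000)/(0.224662 - (-0.781000)) = 1.460707; f(t_3) = -0.026012

1.4607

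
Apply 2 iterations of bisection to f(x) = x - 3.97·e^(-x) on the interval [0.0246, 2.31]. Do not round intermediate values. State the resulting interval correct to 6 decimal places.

[1.167300, 1.738650]

f(0.024600) = -3.848929, f(2.310000) = 1.915933 (opposite signs)
step 1: m = 1.167300, f(m) = -0.068188 < 0 → root in [1.167300, 2.310000]
step 2: m = 1.738650, f(m) = 1.040893 > 0 → root in [1.167300, 1.738650]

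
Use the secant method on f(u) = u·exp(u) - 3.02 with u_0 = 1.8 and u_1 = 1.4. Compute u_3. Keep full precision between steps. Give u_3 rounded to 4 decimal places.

1.0853

Secant update: u_(k+1) = u_k − f(u_k)·(u_k − u_(k-1))/(f(u_k) − f(u_(k-1))).
f(u_0) = 7.869365, f(u_1) = 2.657280
u_2 = 1.400000 - (2.657280)·(1.400000 - 1.800000)/(2.657280 - (7.869365)) = 1.196068; f(u_2) = 0.935501
u_3 = 1.196068 - (0.935501)·(1.196068 - 1.400000)/(0.935501 - (2.657280)) = 1.085265; f(u_3) = 0.192625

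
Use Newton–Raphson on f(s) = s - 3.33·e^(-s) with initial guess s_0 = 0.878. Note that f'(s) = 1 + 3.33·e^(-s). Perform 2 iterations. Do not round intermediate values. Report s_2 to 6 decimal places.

1.103967

s_0 = 0.878000: f = -0.505992, f' = 2.383992 → s_1 = 0.878000 - (-0.505992)/(2.383992) = 1.090246
s_1 = 1.090246: f = -0.029080, f' = 2.119326 → s_2 = 1.090246 - (-0.029080)/(2.119326) = 1.103967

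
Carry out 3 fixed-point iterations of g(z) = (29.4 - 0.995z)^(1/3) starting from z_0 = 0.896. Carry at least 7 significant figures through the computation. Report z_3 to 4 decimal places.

2.9791

z_1 = g(0.896000) = 3.054860
z_2 = g(3.054860) = 2.976122
z_3 = g(2.976122) = 2.979068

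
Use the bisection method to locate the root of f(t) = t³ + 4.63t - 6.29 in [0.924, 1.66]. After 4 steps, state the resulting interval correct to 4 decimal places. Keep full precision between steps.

f(0.924000) = -1.222991, f(1.660000) = 5.970096 (opposite signs)
step 1: m = 1.292000, f(m) = 1.848649 > 0 → root in [0.924000, 1.292000]
step 2: m = 1.108000, f(m) = 0.200292 > 0 → root in [0.924000, 1.108000]
step 3: m = 1.016000, f(m) = -0.537148 < 0 → root in [1.016000, 1.108000]
step 4: m = 1.062000, f(m) = -0.175170 < 0 → root in [1.062000, 1.108000]

[1.0620, 1.1080]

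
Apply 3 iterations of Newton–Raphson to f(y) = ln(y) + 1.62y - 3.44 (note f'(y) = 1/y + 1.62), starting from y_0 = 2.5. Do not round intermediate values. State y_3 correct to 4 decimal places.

1.7707

Newton update: y ← y − f(y)/f'(y).
y_0 = 2.500000: f = 1.526291, f' = 2.020000 → y_1 = 2.500000 - (1.526291)/(2.020000) = 1.744411
y_1 = 1.744411: f = -0.057638, f' = 2.193260 → y_2 = 1.744411 - (-0.057638)/(2.193260) = 1.770690
y_2 = 1.770690: f = -0.000112, f' = 2.184752 → y_3 = 1.770690 - (-0.000112)/(2.184752) = 1.770742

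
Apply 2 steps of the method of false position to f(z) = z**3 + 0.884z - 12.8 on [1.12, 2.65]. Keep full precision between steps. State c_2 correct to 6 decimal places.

f(1.120000) = -10.404992, f(2.650000) = 8.152225
step 1: c = 1.977868, f(c) = -3.314224 < 0 → new bracket [1.977868, 2.650000]
step 2: c = 2.172139, f(c) = -0.631275 < 0 → new bracket [2.172139, 2.650000]

2.172139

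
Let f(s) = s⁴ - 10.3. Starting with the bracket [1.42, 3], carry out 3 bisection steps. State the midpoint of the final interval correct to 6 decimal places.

1.716250

f(1.420000) = -6.234131, f(3.000000) = 70.700000 (opposite signs)
step 1: m = 2.210000, f(m) = 13.554433 > 0 → root in [1.420000, 2.210000]
step 2: m = 1.815000, f(m) = 0.551918 > 0 → root in [1.420000, 1.815000]
step 3: m = 1.617500, f(m) = -3.454942 < 0 → root in [1.617500, 1.815000]
Midpoint of [1.617500, 1.815000] = 1.716250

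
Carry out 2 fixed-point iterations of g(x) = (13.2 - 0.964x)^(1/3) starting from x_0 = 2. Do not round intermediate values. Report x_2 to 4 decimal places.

2.2266

x_1 = g(2.000000) = 2.242162
x_2 = g(2.242162) = 2.226575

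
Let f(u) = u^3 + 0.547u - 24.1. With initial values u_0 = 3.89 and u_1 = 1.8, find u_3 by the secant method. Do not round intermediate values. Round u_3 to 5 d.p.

Secant update: u_(k+1) = u_k − f(u_k)·(u_k − u_(k-1))/(f(u_k) − f(u_(k-1))).
f(u_0) = 36.891699, f(u_1) = -17.283400
u_2 = 1.800000 - (-17.283400)·(1.800000 - 3.890000)/(-17.283400 - (36.891699)) = 2.466770; f(u_2) = -7.740503
u_3 = 2.466770 - (-7.740503)·(2.466770 - 1.800000)/(-7.740503 - (-17.283400)) = 3.007604; f(u_3) = 4.751000

3.00760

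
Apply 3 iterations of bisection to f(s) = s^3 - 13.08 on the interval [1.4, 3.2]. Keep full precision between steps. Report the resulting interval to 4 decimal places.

f(1.400000) = -10.336000, f(3.200000) = 19.688000 (opposite signs)
step 1: m = 2.300000, f(m) = -0.913000 < 0 → root in [2.300000, 3.200000]
step 2: m = 2.750000, f(m) = 7.716875 > 0 → root in [2.300000, 2.750000]
step 3: m = 2.525000, f(m) = 3.018453 > 0 → root in [2.300000, 2.525000]

[2.3000, 2.5250]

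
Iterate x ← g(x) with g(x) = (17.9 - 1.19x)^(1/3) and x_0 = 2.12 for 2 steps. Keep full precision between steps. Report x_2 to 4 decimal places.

2.4630

x_1 = g(2.120000) = 2.486714
x_2 = g(2.486714) = 2.462964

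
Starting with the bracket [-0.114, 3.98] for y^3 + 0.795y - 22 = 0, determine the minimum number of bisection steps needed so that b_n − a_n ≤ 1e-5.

Initial width b − a = 3.98 − -0.114 = 4.094000.
After n steps the width is (b−a)/2^n; need (b−a)/2^n ≤ 1e-5.
So n ≥ log₂(4.094000/1e-5) = log₂(409400.0000) ≈ 18.6432.
Hence n = 19.

19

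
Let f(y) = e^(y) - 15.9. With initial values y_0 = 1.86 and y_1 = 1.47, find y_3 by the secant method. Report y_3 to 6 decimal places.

2.212086

Secant update: y_(k+1) = y_k − f(y_k)·(y_k − y_(k-1))/(f(y_k) − f(y_(k-1))).
f(y_0) = -9.476263, f(y_1) = -11.550765
y_2 = 1.470000 - (-11.550765)·(1.470000 - 1.860000)/(-11.550765 - (-9.476263)) = 3.641509; f(y_2) = 22.249348
y_3 = 3.641509 - (22.249348)·(3.641509 - 1.470000)/(22.249348 - (-11.550765)) = 2.212086; f(y_3) = -6.765250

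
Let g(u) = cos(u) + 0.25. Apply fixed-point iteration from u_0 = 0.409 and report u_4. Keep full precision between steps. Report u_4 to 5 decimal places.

u_1 = g(0.409000) = 1.167519
u_2 = g(1.167519) = 0.642435
u_3 = g(0.642435) = 1.050639
u_4 = g(1.050639) = 0.747016

0.74702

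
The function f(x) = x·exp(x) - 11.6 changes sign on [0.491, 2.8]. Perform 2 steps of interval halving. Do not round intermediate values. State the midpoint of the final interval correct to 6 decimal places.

1.934125

f(0.491000) = -10.797731, f(2.800000) = 34.445011 (opposite signs)
step 1: m = 1.645500, f(m) = -3.070384 < 0 → root in [1.645500, 2.800000]
step 2: m = 2.222750, f(m) = 8.921953 > 0 → root in [1.645500, 2.222750]
Midpoint of [1.645500, 2.222750] = 1.934125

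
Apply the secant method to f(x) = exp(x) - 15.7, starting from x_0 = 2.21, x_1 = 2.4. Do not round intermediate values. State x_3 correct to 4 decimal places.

2.7331

f(x_0) = -6.584284, f(x_1) = -4.676824
x_2 = 2.400000 - (-4.676824)·(2.400000 - 2.210000)/(-4.676824 - (-6.584284)) = 2.865853; f(x_2) = 1.864034
x_3 = 2.865853 - (1.864034)·(2.865853 - 2.400000)/(1.864034 - (-4.676824)) = 2.733093; f(x_3) = -0.319615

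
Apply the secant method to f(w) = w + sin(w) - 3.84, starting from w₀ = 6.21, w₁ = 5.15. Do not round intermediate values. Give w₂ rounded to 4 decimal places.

f(w_0) = 2.296880, f(w_1) = 0.404233
w_2 = 5.150000 - (0.404233)·(5.150000 - 6.210000)/(0.404233 - (2.296880)) = 4.923604; f(w_2) = 0.105827

4.9236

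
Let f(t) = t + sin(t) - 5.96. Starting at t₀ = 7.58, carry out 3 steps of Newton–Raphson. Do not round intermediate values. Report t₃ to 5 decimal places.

6.12132

f'(t) = 1 + cos(t)
t_0 = 7.580000: f = 2.582701, f' = 1.270567 → t_1 = 7.580000 - (2.582701)/(1.270567) = 5.547284
t_1 = 5.547284: f = -1.083971, f' = 1.741226 → t_2 = 5.547284 - (-1.083971)/(1.741226) = 6.169817
t_2 = 6.169817: f = 0.096692, f' = 1.993581 → t_3 = 6.169817 - (0.096692)/(1.993581) = 6.121316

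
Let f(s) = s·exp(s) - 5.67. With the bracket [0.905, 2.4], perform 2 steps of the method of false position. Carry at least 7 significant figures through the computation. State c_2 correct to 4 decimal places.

False-position update: c = (a·f(b) − b·f(a))/(f(b) − f(a)); replace the endpoint whose sign matches f(c).
f(0.905000) = -3.432902, f(2.400000) = 20.785623
step 1: c = 1.116912, f(c) = -2.257384 < 0 → new bracket [1.116912, 2.400000]
step 2: c = 1.242608, f(c) = -1.364813 < 0 → new bracket [1.242608, 2.400000]

1.2426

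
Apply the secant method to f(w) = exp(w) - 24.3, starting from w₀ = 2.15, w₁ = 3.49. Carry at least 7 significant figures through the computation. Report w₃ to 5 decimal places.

3.16562

Secant update: w_(k+1) = w_k − f(w_k)·(w_k − w_(k-1))/(f(w_k) − f(w_(k-1))).
f(w_0) = -15.715142, f(w_1) = 8.485948
w_2 = 3.490000 - (8.485948)·(3.490000 - 2.150000)/(8.485948 - (-15.715142)) = 3.020138; f(w_2) = -3.805878
w_3 = 3.020138 - (-3.805878)·(3.020138 - 3.490000)/(-3.805878 - (8.485948)) = 3.165620; f(w_3) = -0.596566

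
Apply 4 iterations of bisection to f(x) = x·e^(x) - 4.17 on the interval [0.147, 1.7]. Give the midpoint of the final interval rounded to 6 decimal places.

1.263219

f(0.147000) = -3.999722, f(1.700000) = 5.135711 (opposite signs)
step 1: m = 0.923500, f(m) = -1.844545 < 0 → root in [0.923500, 1.700000]
step 2: m = 1.311750, f(m) = 0.700089 > 0 → root in [0.923500, 1.311750]
step 3: m = 1.117625, f(m) = -0.752768 < 0 → root in [1.117625, 1.311750]
step 4: m = 1.214687, f(m) = -0.077425 < 0 → root in [1.214687, 1.311750]
Midpoint of [1.214687, 1.311750] = 1.263219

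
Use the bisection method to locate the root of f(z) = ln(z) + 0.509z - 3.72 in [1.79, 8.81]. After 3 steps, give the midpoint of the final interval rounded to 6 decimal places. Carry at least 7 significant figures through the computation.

f(1.790000) = -2.226674, f(8.810000) = 2.940177 (opposite signs)
step 1: m = 5.300000, f(m) = 0.645407 > 0 → root in [1.790000, 5.300000]
step 2: m = 3.545000, f(m) = -0.650057 < 0 → root in [3.545000, 5.300000]
step 3: m = 4.422500, f(m) = 0.017758 > 0 → root in [3.545000, 4.422500]
Midpoint of [3.545000, 4.422500] = 3.983750

3.983750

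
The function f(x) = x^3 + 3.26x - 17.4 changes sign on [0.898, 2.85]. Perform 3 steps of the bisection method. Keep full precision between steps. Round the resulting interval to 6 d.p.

[2.118000, 2.362000]

f(0.898000) = -13.748369, f(2.850000) = 15.040125 (opposite signs)
step 1: m = 1.874000, f(m) = -4.709504 < 0 → root in [1.874000, 2.850000]
step 2: m = 2.362000, f(m) = 3.477822 > 0 → root in [1.874000, 2.362000]
step 3: m = 2.118000, f(m) = -0.994133 < 0 → root in [2.118000, 2.362000]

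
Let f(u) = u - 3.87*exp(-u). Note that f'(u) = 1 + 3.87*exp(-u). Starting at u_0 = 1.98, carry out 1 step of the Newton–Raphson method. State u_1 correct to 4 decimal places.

u_0 = 1.980000: f = 1.445672, f' = 1.534328 → u_1 = 1.980000 - (1.445672)/(1.534328) = 1.037782

1.0378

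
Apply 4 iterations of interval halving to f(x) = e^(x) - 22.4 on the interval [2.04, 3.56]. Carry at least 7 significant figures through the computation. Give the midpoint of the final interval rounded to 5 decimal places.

3.13250

f(2.040000) = -14.709391, f(3.560000) = 12.763197 (opposite signs)
step 1: m = 2.800000, f(m) = -5.955353 < 0 → root in [2.800000, 3.560000]
step 2: m = 3.180000, f(m) = 1.646754 > 0 → root in [2.800000, 3.180000]
step 3: m = 2.990000, f(m) = -2.514318 < 0 → root in [2.990000, 3.180000]
step 4: m = 3.085000, f(m) = -0.532533 < 0 → root in [3.085000, 3.180000]
Midpoint of [3.085000, 3.180000] = 3.132500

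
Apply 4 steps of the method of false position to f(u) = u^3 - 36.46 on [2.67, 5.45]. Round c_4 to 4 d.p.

False-position update: c = (a·f(b) − b·f(a))/(f(b) − f(a)); replace the endpoint whose sign matches f(c).
f(2.670000) = -17.425837, f(5.450000) = 125.418625
step 1: c = 3.009137, f(c) = -9.212552 < 0 → new bracket [3.009137, 5.450000]
step 2: c = 3.176160, f(c) = -4.418909 < 0 → new bracket [3.176160, 5.450000]
step 3: c = 3.253549, f(c) = -2.019305 < 0 → new bracket [3.253549, 5.450000]
step 4: c = 3.288352, f(c) = -0.902190 < 0 → new bracket [3.288352, 5.450000]

3.2884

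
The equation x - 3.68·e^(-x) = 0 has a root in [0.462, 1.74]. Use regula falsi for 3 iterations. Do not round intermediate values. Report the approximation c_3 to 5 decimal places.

1.16106

False-position update: c = (a·f(b) − b·f(a))/(f(b) − f(a)); replace the endpoint whose sign matches f(c).
f(0.462000) = -1.856482, f(1.740000) = 1.094085
step 1: c = 1.266111, f(c) = 0.228624 > 0 → new bracket [0.462000, 1.266111]
step 2: c = 1.177943, f(c) = 0.044830 > 0 → new bracket [0.462000, 1.177943]
step 3: c = 1.161063, f(c) = 0.008659 > 0 → new bracket [0.462000, 1.161063]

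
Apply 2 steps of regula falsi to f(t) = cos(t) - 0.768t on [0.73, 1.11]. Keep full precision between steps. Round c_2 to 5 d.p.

0.85442

f(0.730000) = 0.184534, f(1.110000) = -0.407818
step 1: c = 0.848381, f(c) = 0.009643 > 0 → new bracket [0.848381, 1.110000]
step 2: c = 0.854424, f(c) = 0.000456 > 0 → new bracket [0.854424, 1.110000]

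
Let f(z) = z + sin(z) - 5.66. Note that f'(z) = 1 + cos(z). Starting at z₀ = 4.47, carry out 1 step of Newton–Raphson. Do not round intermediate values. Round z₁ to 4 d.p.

7.3132

z_0 = 4.470000: f = -2.160767, f' = 0.759978 → z_1 = 4.470000 - (-2.160767)/(0.759978) = 7.313199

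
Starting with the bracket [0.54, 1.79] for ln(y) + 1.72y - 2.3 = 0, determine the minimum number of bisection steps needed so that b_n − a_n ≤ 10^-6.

Initial width b − a = 1.79 − 0.54 = 1.250000.
After n steps the width is (b−a)/2^n; need (b−a)/2^n ≤ 10^-6.
So n ≥ log₂(1.250000/10^-6) = log₂(1250000.0000) ≈ 20.2535.
Hence n = 21.

21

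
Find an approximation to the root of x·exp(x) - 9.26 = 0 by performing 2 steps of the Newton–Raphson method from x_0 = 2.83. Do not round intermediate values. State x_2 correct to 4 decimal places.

1.8498

Newton update: x ← x − f(x)/f'(x).
f'(x) = (x + 1)·exp(x)
x_0 = 2.830000: f = 38.695654, f' = 64.901115 → x_1 = 2.830000 - (38.695654)/(64.901115) = 2.233775
x_1 = 2.233775: f = 11.592384, f' = 30.187425 → x_2 = 2.233775 - (11.592384)/(30.187425) = 1.849762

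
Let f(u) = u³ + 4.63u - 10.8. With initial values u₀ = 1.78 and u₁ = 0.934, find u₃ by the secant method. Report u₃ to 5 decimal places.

1.55729

Secant update: u_(k+1) = u_k − f(u_k)·(u_k − u_(k-1))/(f(u_k) − f(u_(k-1))).
f(u_0) = 3.081152, f(u_1) = -5.660799
u_2 = 0.934000 - (-5.660799)·(0.934000 - 1.780000)/(-5.660799 - (3.081152)) = 1.481822; f(u_2) = -0.685381
u_3 = 1.481822 - (-0.685381)·(1.481822 - 0.934000)/(-0.685381 - (-5.660799)) = 1.557287; f(u_3) = 0.186879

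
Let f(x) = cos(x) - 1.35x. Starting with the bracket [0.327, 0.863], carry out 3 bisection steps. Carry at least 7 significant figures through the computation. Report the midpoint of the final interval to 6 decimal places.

0.628500

f(0.327000) = 0.505560, f(0.863000) = -0.514889 (opposite signs)
step 1: m = 0.595000, f(m) = 0.024898 > 0 → root in [0.595000, 0.863000]
step 2: m = 0.729000, f(m) = -0.238309 < 0 → root in [0.595000, 0.729000]
step 3: m = 0.662000, f(m) = -0.104936 < 0 → root in [0.595000, 0.662000]
Midpoint of [0.595000, 0.662000] = 0.628500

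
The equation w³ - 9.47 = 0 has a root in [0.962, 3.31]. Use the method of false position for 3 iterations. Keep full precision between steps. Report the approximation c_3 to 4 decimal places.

f(0.962000) = -8.579723, f(3.310000) = 26.794691
step 1: c = 1.531485, f(c) = -5.877986 < 0 → new bracket [1.531485, 3.310000]
step 2: c = 1.851449, f(c) = -3.123486 < 0 → new bracket [1.851449, 3.310000]
step 3: c = 2.003723, f(c) = -1.425240 < 0 → new bracket [2.003723, 3.310000]

2.0037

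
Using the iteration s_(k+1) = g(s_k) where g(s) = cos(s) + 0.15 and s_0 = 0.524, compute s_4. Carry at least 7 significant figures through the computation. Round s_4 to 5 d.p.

s_1 = g(0.524000) = 1.015825
s_2 = g(1.015825) = 0.676919
s_3 = g(0.676919) = 0.929506
s_4 = g(0.929506) = 0.748230

0.74823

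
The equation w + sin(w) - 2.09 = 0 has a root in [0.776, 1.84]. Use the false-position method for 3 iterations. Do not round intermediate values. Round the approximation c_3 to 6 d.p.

f(0.776000) = -0.613570, f(1.840000) = 0.713983
step 1: c = 1.267761, f(c) = 0.132196 > 0 → new bracket [0.776000, 1.267761]
step 2: c = 1.180590, f(c) = 0.015421 > 0 → new bracket [0.776000, 1.180590]
step 3: c = 1.170671, f(c) = 0.001683 > 0 → new bracket [0.776000, 1.170671]

1.170671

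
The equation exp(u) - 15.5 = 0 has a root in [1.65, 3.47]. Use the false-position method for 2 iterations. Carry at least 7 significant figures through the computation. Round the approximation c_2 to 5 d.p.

2.60786

f(1.650000) = -10.293020, f(3.470000) = 16.636742
step 1: c = 2.345635, f(c) = -5.060096 < 0 → new bracket [2.345635, 3.470000]
step 2: c = 2.607858, f(c) = -1.930052 < 0 → new bracket [2.607858, 3.470000]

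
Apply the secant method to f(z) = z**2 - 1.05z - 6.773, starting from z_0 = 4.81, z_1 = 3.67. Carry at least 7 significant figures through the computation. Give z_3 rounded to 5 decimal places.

f(z_0) = 11.312600, f(z_1) = 2.842400
z_2 = 3.670000 - (2.842400)·(3.670000 - 4.810000)/(2.842400 - (11.312600)) = 3.287443; f(z_2) = 0.582465
z_3 = 3.287443 - (0.582465)·(3.287443 - 3.670000)/(0.582465 - (2.842400)) = 3.188844; f(z_3) = 0.047441

3.18884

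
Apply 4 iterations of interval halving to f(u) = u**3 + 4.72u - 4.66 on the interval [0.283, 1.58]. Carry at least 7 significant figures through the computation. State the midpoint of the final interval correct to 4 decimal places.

f(0.283000) = -3.301575, f(1.580000) = 6.741912 (opposite signs)
step 1: m = 0.931500, f(m) = 0.544935 > 0 → root in [0.283000, 0.931500]
step 2: m = 0.607250, f(m) = -1.569855 < 0 → root in [0.607250, 0.931500]
step 3: m = 0.769375, f(m) = -0.573128 < 0 → root in [0.769375, 0.931500]
step 4: m = 0.850437, f(m) = -0.030861 < 0 → root in [0.850437, 0.931500]
Midpoint of [0.850437, 0.931500] = 0.890969

0.8910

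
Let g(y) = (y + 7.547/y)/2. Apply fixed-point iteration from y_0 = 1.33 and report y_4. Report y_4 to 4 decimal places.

2.7472

y_1 = g(1.330000) = 3.502218
y_2 = g(3.502218) = 2.828569
y_3 = g(2.828569) = 2.748351
y_4 = g(2.748351) = 2.747181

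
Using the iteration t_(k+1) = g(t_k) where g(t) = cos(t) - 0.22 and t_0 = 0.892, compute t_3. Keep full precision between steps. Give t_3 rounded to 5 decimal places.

t_1 = g(0.892000) = 0.407857
t_2 = g(0.407857) = 0.697973
t_3 = g(0.697973) = 0.546146

0.54615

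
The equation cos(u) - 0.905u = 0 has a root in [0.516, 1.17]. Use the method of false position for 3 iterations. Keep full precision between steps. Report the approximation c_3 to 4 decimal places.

f(0.516000) = 0.402820, f(1.170000) = -0.668698
step 1: c = 0.761861, f(c) = 0.034069 > 0 → new bracket [0.761861, 1.170000]
step 2: c = 0.781647, f(c) = 0.002364 > 0 → new bracket [0.781647, 1.170000]
step 3: c = 0.783015, f(c) = 0.000162 > 0 → new bracket [0.783015, 1.170000]

0.7830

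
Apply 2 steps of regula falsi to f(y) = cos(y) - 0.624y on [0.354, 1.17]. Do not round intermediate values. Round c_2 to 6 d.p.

0.940833

f(0.354000) = 0.717098, f(1.170000) = -0.339928
step 1: c = 0.907583, f(c) = 0.049320 > 0 → new bracket [0.907583, 1.170000]
step 2: c = 0.940833, f(c) = 0.002035 > 0 → new bracket [0.940833, 1.170000]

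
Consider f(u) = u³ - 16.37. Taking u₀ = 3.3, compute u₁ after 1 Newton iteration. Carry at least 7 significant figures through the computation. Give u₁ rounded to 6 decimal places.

Newton update: u ← u − f(u)/f'(u).
f'(u) = 3u²
u_0 = 3.300000: f = 19.567000, f' = 32.670000 → u_1 = 3.300000 - (19.567000)/(32.670000) = 2.701071

2.701071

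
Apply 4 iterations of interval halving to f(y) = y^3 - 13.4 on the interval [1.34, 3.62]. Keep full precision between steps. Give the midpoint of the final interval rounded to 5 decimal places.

f(1.340000) = -10.993896, f(3.620000) = 34.037928 (opposite signs)
step 1: m = 2.480000, f(m) = 1.852992 > 0 → root in [1.340000, 2.480000]
step 2: m = 1.910000, f(m) = -6.432129 < 0 → root in [1.910000, 2.480000]
step 3: m = 2.195000, f(m) = -2.824435 < 0 → root in [2.195000, 2.480000]
step 4: m = 2.337500, f(m) = -0.628119 < 0 → root in [2.337500, 2.480000]
Midpoint of [2.337500, 2.480000] = 2.408750

2.40875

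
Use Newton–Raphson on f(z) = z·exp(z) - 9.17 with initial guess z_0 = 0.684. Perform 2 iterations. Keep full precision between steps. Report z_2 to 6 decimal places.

2.384497

f'(z) = (z + 1)·exp(z)
z_0 = 0.684000: f = -7.814456, f' = 3.337333 → z_1 = 0.684000 - (-7.814456)/(3.337333) = 3.025527
z_1 = 3.025527: f = 53.170599, f' = 82.945469 → z_2 = 3.025527 - (53.170599)/(82.945469) = 2.384497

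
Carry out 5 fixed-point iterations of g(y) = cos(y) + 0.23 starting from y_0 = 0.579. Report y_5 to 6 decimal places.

0.939820

y_1 = g(0.579000) = 1.067010
y_2 = g(1.067010) = 0.712745
y_3 = g(0.712745) = 0.986570
y_4 = g(0.986570) = 0.781554
y_5 = g(0.781554) = 0.939820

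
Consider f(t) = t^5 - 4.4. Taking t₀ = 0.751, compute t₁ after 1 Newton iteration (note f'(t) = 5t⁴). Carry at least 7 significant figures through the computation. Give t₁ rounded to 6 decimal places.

3.367251

Newton update: t ← t − f(t)/f'(t).
t_0 = 0.751000: f = -4.161109, f' = 1.590486 → t_1 = 0.751000 - (-4.161109)/(1.590486) = 3.367251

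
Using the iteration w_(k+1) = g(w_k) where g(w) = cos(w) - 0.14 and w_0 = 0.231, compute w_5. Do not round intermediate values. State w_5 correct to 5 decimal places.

w_1 = g(0.231000) = 0.833438
w_2 = g(0.833438) = 0.532335
w_3 = g(0.532335) = 0.721624
w_4 = g(0.721624) = 0.610734
w_5 = g(0.610734) = 0.679228

0.67923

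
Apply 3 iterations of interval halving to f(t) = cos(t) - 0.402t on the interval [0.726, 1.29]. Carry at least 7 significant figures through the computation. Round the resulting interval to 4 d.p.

f(0.726000) = 0.455984, f(1.290000) = -0.241459 (opposite signs)
step 1: m = 1.008000, f(m) = 0.128337 > 0 → root in [1.008000, 1.290000]
step 2: m = 1.149000, f(m) = -0.052498 < 0 → root in [1.008000, 1.149000]
step 3: m = 1.078500, f(m) = 0.039094 > 0 → root in [1.078500, 1.149000]

[1.0785, 1.1490]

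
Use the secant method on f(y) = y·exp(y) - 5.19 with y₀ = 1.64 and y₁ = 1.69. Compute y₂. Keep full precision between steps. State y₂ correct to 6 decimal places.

f(y_0) = 3.264478, f(y_1) = 3.968922
y_2 = 1.690000 - (3.968922)·(1.690000 - 1.640000)/(3.968922 - (3.264478)) = 1.408294; f(y_2) = 0.568478

1.408294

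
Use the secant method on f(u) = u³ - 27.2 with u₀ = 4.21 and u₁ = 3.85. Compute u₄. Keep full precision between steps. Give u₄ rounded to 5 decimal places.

f(u_0) = 47.418461, f(u_1) = 29.866625
u_2 = 3.850000 - (29.866625)·(3.850000 - 4.210000)/(29.866625 - (47.418461)) = 3.237415; f(u_2) = 6.730892
u_3 = 3.237415 - (6.730892)·(3.237415 - 3.850000)/(6.730892 - (29.866625)) = 3.059196; f(u_3) = 1.430031
u_4 = 3.059196 - (1.430031)·(3.059196 - 3.237415)/(1.430031 - (6.730892)) = 3.011117; f(u_4) = 0.101270

3.01112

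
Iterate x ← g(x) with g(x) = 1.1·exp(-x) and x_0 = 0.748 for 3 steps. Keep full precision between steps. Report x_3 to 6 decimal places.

x_1 = g(0.748000) = 0.520643
x_2 = g(0.520643) = 0.653552
x_3 = g(0.653552) = 0.572214

0.572214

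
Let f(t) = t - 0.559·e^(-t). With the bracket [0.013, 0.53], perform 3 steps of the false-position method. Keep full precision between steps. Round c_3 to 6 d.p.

f(0.013000) = -0.538780, f(0.530000) = 0.200970
step 1: c = 0.389545, f(c) = 0.010898 > 0 → new bracket [0.013000, 0.389545]
step 2: c = 0.382080, f(c) = 0.000595 > 0 → new bracket [0.013000, 0.382080]
step 3: c = 0.381672, f(c) = 0.000033 > 0 → new bracket [0.013000, 0.381672]

0.381672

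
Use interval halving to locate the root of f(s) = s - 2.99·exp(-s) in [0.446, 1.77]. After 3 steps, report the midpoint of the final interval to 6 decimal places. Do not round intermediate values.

1.025250

f(0.446000) = -1.468149, f(1.770000) = 1.260704 (opposite signs)
step 1: m = 1.108000, f(m) = 0.120646 > 0 → root in [0.446000, 1.108000]
step 2: m = 0.777000, f(m) = -0.597752 < 0 → root in [0.777000, 1.108000]
step 3: m = 0.942500, f(m) = -0.222561 < 0 → root in [0.942500, 1.108000]
Midpoint of [0.942500, 1.108000] = 1.025250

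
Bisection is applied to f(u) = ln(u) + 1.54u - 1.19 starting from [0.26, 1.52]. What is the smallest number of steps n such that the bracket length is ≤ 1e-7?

Initial width b − a = 1.52 − 0.26 = 1.260000.
After n steps the width is (b−a)/2^n; need (b−a)/2^n ≤ 1e-7.
So n ≥ log₂(1.260000/1e-7) = log₂(12600000.0000) ≈ 23.5869.
Hence n = 24.

24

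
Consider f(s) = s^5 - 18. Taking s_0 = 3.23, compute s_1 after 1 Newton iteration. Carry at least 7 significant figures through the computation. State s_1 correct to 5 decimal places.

Newton update: s ← s − f(s)/f'(s).
f'(s) = 5s^4
s_0 = 3.230000: f = 333.570650, f' = 544.227012 → s_1 = 3.230000 - (333.570650)/(544.227012) = 2.617074

2.61707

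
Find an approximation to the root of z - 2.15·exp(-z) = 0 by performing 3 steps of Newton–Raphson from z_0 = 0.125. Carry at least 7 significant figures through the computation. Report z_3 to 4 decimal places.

f'(z) = 1 + 2.15·exp(-z)
z_0 = 0.125000: f = -1.772368, f' = 2.897368 → z_1 = 0.125000 - (-1.772368)/(2.897368) = 0.736717
z_1 = 0.736717: f = -0.292452, f' = 2.029169 → z_2 = 0.736717 - (-0.292452)/(2.029169) = 0.880841
z_2 = 0.880841: f = -0.010193, f' = 1.891034 → z_3 = 0.880841 - (-0.010193)/(1.891034) = 0.886231

0.8862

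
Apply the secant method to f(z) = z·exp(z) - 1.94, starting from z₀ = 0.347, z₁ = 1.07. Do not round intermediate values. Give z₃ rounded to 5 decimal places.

0.82282

f(z_0) = -1.449059, f(z_1) = 1.179456
z_2 = 1.070000 - (1.179456)·(1.070000 - 0.347000)/(1.179456 - (-1.449059)) = 0.745578; f(z_2) = -0.368574
z_3 = 0.745578 - (-0.368574)·(0.745578 - 1.070000)/(-0.368574 - (1.179456)) = 0.822821; f(z_3) = -0.066509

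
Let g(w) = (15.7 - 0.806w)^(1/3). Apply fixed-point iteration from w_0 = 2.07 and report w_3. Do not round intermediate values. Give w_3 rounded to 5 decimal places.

w_1 = g(2.070000) = 2.411953
w_2 = g(2.411953) = 2.396056
w_3 = g(2.396056) = 2.396800

2.39680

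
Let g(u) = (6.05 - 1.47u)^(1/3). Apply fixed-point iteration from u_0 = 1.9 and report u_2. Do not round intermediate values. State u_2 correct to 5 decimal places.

1.57015

u_1 = g(1.900000) = 1.482311
u_2 = g(1.482311) = 1.570150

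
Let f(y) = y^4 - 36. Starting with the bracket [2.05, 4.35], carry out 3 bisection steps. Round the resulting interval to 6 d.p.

f(2.050000) = -18.338994, f(4.350000) = 322.061006 (opposite signs)
step 1: m = 3.200000, f(m) = 68.857600 > 0 → root in [2.050000, 3.200000]
step 2: m = 2.625000, f(m) = 11.480713 > 0 → root in [2.050000, 2.625000]
step 3: m = 2.337500, f(m) = -6.145728 < 0 → root in [2.337500, 2.625000]

[2.337500, 2.625000]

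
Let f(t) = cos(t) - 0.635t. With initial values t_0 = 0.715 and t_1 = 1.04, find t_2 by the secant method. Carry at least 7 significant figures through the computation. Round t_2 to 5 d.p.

0.92993

Secant update: t_(k+1) = t_k − f(t_k)·(t_k − t_(k-1))/(f(t_k) − f(t_(k-1))).
f(t_0) = 0.301068, f(t_1) = -0.154180
t_2 = 1.040000 - (-0.154180)·(1.040000 - 0.715000)/(-0.154180 - (0.301068)) = 0.929932; f(t_2) = 0.007382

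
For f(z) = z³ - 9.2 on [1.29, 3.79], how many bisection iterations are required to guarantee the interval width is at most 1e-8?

Initial width b − a = 3.79 − 1.29 = 2.500000.
After n steps the width is (b−a)/2^n; need (b−a)/2^n ≤ 1e-8.
So n ≥ log₂(2.500000/1e-8) = log₂(250000000.0000) ≈ 27.8974.
Hence n = 28.

28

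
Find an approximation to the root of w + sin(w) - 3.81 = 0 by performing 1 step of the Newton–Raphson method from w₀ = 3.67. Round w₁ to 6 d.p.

8.392955

f'(w) = 1 + cos(w)
w_0 = 3.670000: f = -0.644159, f' = 0.136389 → w_1 = 3.670000 - (-0.644159)/(0.136389) = 8.392955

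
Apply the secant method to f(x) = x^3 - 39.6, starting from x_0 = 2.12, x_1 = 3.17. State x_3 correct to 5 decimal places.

Secant update: x_(k+1) = x_k − f(x_k)·(x_k − x_(k-1))/(f(x_k) − f(x_(k-1))).
f(x_0) = -30.071872, f(x_1) = -7.744987
x_2 = 3.170000 - (-7.744987)·(3.170000 - 2.120000)/(-7.744987 - (-30.071872)) = 3.534235; f(x_2) = 4.545488
x_3 = 3.534235 - (4.545488)·(3.534235 - 3.170000)/(4.545488 - (-7.744987)) = 3.399527; f(x_3) = -0.312400

3.39953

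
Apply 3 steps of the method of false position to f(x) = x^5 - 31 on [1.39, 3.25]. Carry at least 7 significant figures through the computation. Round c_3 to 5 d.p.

f(1.390000) = -25.811116, f(3.250000) = 331.590820
step 1: c = 1.524327, f(c) = -22.770177 < 0 → new bracket [1.524327, 3.250000]
step 2: c = 1.635213, f(c) = -19.308446 < 0 → new bracket [1.635213, 3.250000]
step 3: c = 1.724068, f(c) = -15.767471 < 0 → new bracket [1.724068, 3.250000]

1.72407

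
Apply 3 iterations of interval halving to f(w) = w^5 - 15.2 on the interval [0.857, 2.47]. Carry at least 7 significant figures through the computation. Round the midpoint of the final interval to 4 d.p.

f(0.857000) = -14.737721, f(2.470000) = 76.735823 (opposite signs)
step 1: m = 1.663500, f(m) = -2.461625 < 0 → root in [1.663500, 2.470000]
step 2: m = 2.066750, f(m) = 22.508541 > 0 → root in [1.663500, 2.066750]
step 3: m = 1.865125, f(m) = 7.370424 > 0 → root in [1.663500, 1.865125]
Midpoint of [1.663500, 1.865125] = 1.764312

1.7643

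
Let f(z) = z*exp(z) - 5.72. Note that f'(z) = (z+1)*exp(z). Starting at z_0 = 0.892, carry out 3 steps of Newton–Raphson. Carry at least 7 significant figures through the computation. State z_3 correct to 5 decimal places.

1.40550

z_0 = 0.892000: f = -3.543516, f' = 4.616489 → z_1 = 0.892000 - (-3.543516)/(4.616489) = 1.659578
z_1 = 1.659578: f = 3.004555, f' = 13.981647 → z_2 = 1.659578 - (3.004555)/(13.981647) = 1.444685
z_2 = 1.444685: f = 0.406213, f' = 10.366731 → z_3 = 1.444685 - (0.406213)/(10.366731) = 1.405501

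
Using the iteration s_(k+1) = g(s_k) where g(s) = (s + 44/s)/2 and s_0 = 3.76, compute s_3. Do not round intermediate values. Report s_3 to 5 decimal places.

s_1 = g(3.760000) = 7.731064
s_2 = g(7.731064) = 6.711195
s_3 = g(6.711195) = 6.633702

6.63370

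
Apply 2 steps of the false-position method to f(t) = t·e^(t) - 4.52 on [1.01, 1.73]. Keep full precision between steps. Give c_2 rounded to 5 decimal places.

f(1.010000) = -1.746943, f(1.730000) = 5.238331
step 1: c = 1.190064, f(c) = -0.607910 < 0 → new bracket [1.190064, 1.730000]
step 2: c = 1.246209, f(c) = -0.186765 < 0 → new bracket [1.246209, 1.730000]

1.24621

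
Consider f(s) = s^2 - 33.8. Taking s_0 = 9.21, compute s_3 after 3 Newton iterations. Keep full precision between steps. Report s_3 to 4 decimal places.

5.8139

f'(s) = 2s
s_0 = 9.210000: f = 51.024100, f' = 18.420000 → s_1 = 9.210000 - (51.024100)/(18.420000) = 6.439962
s_1 = 6.439962: f = 7.673111, f' = 12.879924 → s_2 = 6.439962 - (7.673111)/(12.879924) = 5.844220
s_2 = 5.844220: f = 0.354908, f' = 11.688440 → s_3 = 5.844220 - (0.354908)/(11.688440) = 5.813856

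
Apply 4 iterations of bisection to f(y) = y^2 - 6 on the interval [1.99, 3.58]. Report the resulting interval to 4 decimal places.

f(1.990000) = -2.039900, f(3.580000) = 6.816400 (opposite signs)
step 1: m = 2.785000, f(m) = 1.756225 > 0 → root in [1.990000, 2.785000]
step 2: m = 2.387500, f(m) = -0.299844 < 0 → root in [2.387500, 2.785000]
step 3: m = 2.586250, f(m) = 0.688689 > 0 → root in [2.387500, 2.586250]
step 4: m = 2.486875, f(m) = 0.184547 > 0 → root in [2.387500, 2.486875]

[2.3875, 2.4869]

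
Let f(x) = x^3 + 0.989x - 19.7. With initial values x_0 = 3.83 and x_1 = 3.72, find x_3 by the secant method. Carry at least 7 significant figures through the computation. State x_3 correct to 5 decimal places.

2.68064

f(x_0) = 40.269757, f(x_1) = 35.457928
x_2 = 3.720000 - (35.457928)·(3.720000 - 3.830000)/(35.457928 - (40.269757)) = 2.909420; f(x_2) = 7.804857
x_3 = 2.909420 - (7.804857)·(2.909420 - 3.720000)/(7.804857 - (35.457928)) = 2.680640; f(x_3) = 2.213787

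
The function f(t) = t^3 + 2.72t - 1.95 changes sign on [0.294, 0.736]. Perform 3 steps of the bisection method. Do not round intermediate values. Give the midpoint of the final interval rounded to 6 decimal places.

f(0.294000) = -1.124908, f(0.736000) = 0.450608 (opposite signs)
step 1: m = 0.515000, f(m) = -0.412609 < 0 → root in [0.515000, 0.736000]
step 2: m = 0.625500, f(m) = -0.003913 < 0 → root in [0.625500, 0.736000]
step 3: m = 0.680750, f(m) = 0.217114 > 0 → root in [0.625500, 0.680750]
Midpoint of [0.625500, 0.680750] = 0.653125

0.653125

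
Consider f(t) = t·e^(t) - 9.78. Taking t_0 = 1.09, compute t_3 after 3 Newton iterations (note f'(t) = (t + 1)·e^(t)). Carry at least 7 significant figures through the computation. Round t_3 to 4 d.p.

1.7372

Newton update: t ← t − f(t)/f'(t).
t_0 = 1.090000: f = -6.538041, f' = 6.216233 → t_1 = 1.090000 - (-6.538041)/(6.216233) = 2.141769
t_1 = 2.141769: f = 8.456064, f' = 26.750551 → t_2 = 2.141769 - (8.456064)/(26.750551) = 1.825661
t_2 = 1.825661: f = 1.551689, f' = 17.538585 → t_3 = 1.825661 - (1.551689)/(17.538585) = 1.737188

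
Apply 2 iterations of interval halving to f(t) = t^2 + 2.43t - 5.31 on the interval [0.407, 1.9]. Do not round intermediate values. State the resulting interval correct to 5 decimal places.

f(0.407000) = -4.155341, f(1.900000) = 2.917000 (opposite signs)
step 1: m = 1.153500, f(m) = -1.176433 < 0 → root in [1.153500, 1.900000]
step 2: m = 1.526750, f(m) = 0.730968 > 0 → root in [1.153500, 1.526750]

[1.15350, 1.52675]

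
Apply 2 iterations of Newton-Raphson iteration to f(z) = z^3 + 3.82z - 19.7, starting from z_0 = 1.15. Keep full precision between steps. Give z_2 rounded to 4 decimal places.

2.3639

f'(z) = 3z^2 + 3.82
z_0 = 1.150000: f = -13.786125, f' = 7.787500 → z_1 = 1.150000 - (-13.786125)/(7.787500) = 2.920289
z_1 = 2.920289: f = 16.359983, f' = 29.404262 → z_2 = 2.920289 - (16.359983)/(29.404262) = 2.363908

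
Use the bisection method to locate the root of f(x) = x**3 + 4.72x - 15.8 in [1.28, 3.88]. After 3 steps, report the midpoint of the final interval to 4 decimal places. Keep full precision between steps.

1.7675

f(1.280000) = -7.661248, f(3.880000) = 60.924672 (opposite signs)
step 1: m = 2.580000, f(m) = 13.551112 > 0 → root in [1.280000, 2.580000]
step 2: m = 1.930000, f(m) = 0.498657 > 0 → root in [1.280000, 1.930000]
step 3: m = 1.605000, f(m) = -4.089880 < 0 → root in [1.605000, 1.930000]
Midpoint of [1.605000, 1.930000] = 1.767500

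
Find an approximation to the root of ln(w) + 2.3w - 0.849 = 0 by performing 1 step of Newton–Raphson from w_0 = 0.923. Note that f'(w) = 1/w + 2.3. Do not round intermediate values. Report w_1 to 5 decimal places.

0.57017

w_0 = 0.923000: f = 1.193774, f' = 3.383424 → w_1 = 0.923000 - (1.193774)/(3.383424) = 0.570170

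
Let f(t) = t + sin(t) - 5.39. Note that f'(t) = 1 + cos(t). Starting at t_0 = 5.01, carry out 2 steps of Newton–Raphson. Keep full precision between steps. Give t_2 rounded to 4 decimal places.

5.8324

t_0 = 5.010000: f = -1.336040, f' = 1.293237 → t_1 = 5.010000 - (-1.336040)/(1.293237) = 6.043097
t_1 = 6.043097: f = 0.415309, f' = 1.971317 → t_2 = 6.043097 - (0.415309)/(1.971317) = 5.832421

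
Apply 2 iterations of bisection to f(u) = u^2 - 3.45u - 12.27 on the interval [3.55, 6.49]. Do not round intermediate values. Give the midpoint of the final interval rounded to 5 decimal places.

5.38750

f(3.550000) = -11.915000, f(6.490000) = 7.459600 (opposite signs)
step 1: m = 5.020000, f(m) = -4.388600 < 0 → root in [5.020000, 6.490000]
step 2: m = 5.755000, f(m) = 0.995275 > 0 → root in [5.020000, 5.755000]
Midpoint of [5.020000, 5.755000] = 5.387500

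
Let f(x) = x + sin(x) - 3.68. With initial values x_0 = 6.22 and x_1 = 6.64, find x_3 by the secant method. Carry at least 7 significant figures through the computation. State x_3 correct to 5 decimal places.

Secant update: x_(k+1) = x_k − f(x_k)·(x_k − x_(k-1))/(f(x_k) − f(x_(k-1))).
f(x_0) = 2.476857, f(x_1) = 3.309291
x_2 = 6.640000 - (3.309291)·(6.640000 - 6.220000)/(3.309291 - (2.476857)) = 4.970316; f(x_2) = 0.323396
x_3 = 4.970316 - (0.323396)·(4.970316 - 6.640000)/(0.323396 - (3.309291)) = 4.789477; f(x_3) = 0.112447

4.78948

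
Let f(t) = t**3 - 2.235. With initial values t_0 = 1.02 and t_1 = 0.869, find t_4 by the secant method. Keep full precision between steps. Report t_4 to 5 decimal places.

1.30113

f(t_0) = -1.173792, f(t_1) = -1.578765
t_2 = 0.869000 - (-1.578765)·(0.869000 - 1.020000)/(-1.578765 - (-1.173792)) = 1.457665; f(t_2) = 0.862229
t_3 = 1.457665 - (0.862229)·(1.457665 - 0.869000)/(0.862229 - (-1.578765)) = 1.249732; f(t_3) = -0.283132
t_4 = 1.249732 - (-0.283132)·(1.249732 - 1.457665)/(-0.283132 - (0.862229)) = 1.301133; f(t_4) = -0.032252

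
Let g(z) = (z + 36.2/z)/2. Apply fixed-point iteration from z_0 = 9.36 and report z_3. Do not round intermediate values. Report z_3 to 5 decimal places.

6.01670

z_1 = g(9.360000) = 6.613761
z_2 = g(6.613761) = 6.043599
z_3 = g(6.043599) = 6.016704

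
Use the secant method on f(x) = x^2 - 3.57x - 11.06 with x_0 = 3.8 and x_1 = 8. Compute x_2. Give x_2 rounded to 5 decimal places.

Secant update: x_(k+1) = x_k − f(x_k)·(x_k − x_(k-1))/(f(x_k) − f(x_(k-1))).
f(x_0) = -10.186000, f(x_1) = 24.380000
x_2 = 8.000000 - (24.380000)·(8.000000 - 3.800000)/(24.380000 - (-10.186000)) = 5.037667; f(x_2) = -3.666382

5.03767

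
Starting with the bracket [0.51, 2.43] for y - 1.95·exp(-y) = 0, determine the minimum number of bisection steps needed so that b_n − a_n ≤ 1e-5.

Initial width b − a = 2.43 − 0.51 = 1.920000.
After n steps the width is (b−a)/2^n; need (b−a)/2^n ≤ 1e-5.
So n ≥ log₂(1.920000/1e-5) = log₂(192000.0000) ≈ 17.5507.
Hence n = 18.

18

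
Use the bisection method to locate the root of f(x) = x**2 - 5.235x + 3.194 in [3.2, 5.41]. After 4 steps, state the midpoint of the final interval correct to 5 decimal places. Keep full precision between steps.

4.51219

f(3.200000) = -3.318000, f(5.410000) = 4.140750 (opposite signs)
step 1: m = 4.305000, f(m) = -0.809650 < 0 → root in [4.305000, 5.410000]
step 2: m = 4.857500, f(m) = 1.360294 > 0 → root in [4.305000, 4.857500]
step 3: m = 4.581250, f(m) = 0.199008 > 0 → root in [4.305000, 4.581250]
step 4: m = 4.443125, f(m) = -0.324400 < 0 → root in [4.443125, 4.581250]
Midpoint of [4.443125, 4.581250] = 4.512187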